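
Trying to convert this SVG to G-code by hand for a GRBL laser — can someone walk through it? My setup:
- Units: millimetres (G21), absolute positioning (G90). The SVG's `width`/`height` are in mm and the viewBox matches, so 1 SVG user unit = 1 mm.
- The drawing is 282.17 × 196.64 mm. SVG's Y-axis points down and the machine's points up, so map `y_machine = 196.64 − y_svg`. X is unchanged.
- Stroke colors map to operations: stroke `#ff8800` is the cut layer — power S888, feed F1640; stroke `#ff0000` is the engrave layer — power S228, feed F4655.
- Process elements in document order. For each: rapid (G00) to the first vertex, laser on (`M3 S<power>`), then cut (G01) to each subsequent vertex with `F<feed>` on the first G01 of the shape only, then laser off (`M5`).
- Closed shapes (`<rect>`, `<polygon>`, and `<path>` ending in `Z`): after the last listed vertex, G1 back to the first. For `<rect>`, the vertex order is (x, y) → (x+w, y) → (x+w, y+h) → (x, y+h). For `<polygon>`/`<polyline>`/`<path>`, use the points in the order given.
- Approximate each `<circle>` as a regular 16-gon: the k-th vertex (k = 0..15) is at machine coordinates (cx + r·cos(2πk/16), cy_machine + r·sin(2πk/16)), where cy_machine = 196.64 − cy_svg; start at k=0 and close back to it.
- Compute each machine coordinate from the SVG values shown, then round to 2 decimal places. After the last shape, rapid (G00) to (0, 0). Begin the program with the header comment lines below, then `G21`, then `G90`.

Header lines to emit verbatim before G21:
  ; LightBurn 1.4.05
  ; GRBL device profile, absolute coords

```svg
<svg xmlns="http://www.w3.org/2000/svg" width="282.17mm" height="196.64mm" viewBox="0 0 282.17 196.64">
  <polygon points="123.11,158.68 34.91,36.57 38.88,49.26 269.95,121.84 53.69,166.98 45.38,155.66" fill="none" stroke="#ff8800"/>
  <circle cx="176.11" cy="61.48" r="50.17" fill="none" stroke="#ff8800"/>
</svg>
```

; LightBurn 1.4.05
; GRBL device profile, absolute coords
G21
G90
G00 X123.11 Y37.96
M3 S888
G01 X34.91 Y160.07 F1640
G01 X38.88 Y147.38
G01 X269.95 Y74.80
G01 X53.69 Y29.66
G01 X45.38 Y40.98
G01 X123.11 Y37.96
M5
G00 X226.28 Y135.16
M3 S888
G01 X222.46 Y154.36 F1640
G01 X211.59 Y170.64
G01 X195.31 Y181.51
G01 X176.11 Y185.33
G01 X156.91 Y181.51
G01 X140.63 Y170.64
G01 X129.76 Y154.36
G01 X125.94 Y135.16
G01 X129.76 Y115.96
G01 X140.63 Y99.68
G01 X156.91 Y88.81
G01 X176.11 Y84.99
G01 X195.31 Y88.81
G01 X211.59 Y99.68
G01 X222.46 Y115.96
G01 X226.28 Y135.16
M5
G00 X0.00 Y0.00

Since the viewBox matches the mm dimensions, user units are millimetres directly. The only transform is the Y-flip y_m = 196.64 − y_svg.

Shape 1 is a closed polygon drawn with `<polygon>`. Its stroke #ff8800 means cut at S888, F1640. After flipping Y the toolpath is (123.11,37.96) → (34.91,160.07) → (38.88,147.38) → (269.95,74.80) → (53.69,29.66) → (45.38,40.98) → (123.11,37.96), returning to the start.

Shape 2 is a circle drawn with `<circle>`. Its stroke #ff8800 means cut at S888, F1640. After flipping Y the toolpath is (226.28,135.16) → (222.46,154.36) → (211.59,170.64) → (195.31,181.51) → (176.11,185.33) → (156.91,181.51) → (140.63,170.64) → (129.76,154.36) → (125.94,135.16) → (129.76,115.96) → (140.63,99.68) → (156.91,88.81) → (176.11,84.99) → (195.31,88.81) → (211.59,99.68) → (222.46,115.96) → (226.28,135.16), returning to the start.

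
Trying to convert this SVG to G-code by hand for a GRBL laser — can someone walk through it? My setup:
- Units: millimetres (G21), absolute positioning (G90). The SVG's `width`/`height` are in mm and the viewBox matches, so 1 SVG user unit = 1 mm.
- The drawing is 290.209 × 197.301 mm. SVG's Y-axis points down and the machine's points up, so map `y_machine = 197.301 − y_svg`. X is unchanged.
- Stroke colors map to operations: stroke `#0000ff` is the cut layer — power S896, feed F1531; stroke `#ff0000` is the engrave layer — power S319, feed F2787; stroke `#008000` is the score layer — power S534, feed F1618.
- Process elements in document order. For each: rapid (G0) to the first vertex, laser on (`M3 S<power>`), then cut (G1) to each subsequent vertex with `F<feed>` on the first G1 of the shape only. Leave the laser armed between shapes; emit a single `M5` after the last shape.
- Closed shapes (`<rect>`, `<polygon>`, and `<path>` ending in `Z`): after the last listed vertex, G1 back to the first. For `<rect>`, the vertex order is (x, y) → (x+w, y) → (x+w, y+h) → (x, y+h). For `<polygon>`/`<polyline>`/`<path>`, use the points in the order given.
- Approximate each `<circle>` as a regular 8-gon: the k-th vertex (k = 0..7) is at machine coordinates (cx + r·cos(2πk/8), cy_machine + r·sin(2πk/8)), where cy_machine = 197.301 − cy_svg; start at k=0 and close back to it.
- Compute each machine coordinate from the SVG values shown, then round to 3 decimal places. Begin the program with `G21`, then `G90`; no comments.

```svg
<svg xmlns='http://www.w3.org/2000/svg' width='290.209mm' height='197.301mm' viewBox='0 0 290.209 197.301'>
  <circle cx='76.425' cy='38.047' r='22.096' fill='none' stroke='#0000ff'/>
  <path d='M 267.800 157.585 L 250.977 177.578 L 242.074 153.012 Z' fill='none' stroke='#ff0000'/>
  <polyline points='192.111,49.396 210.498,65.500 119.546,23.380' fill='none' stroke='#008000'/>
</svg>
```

viewBox `0 0 290.209 197.301` with mm width/height → 1 unit = 1 mm. Flip: y_m = 197.301 − y_svg.

**Shape 1** — `<circle>` circle, stroke `#0000ff` → cut (S896, F1531). Machine vertices: (98.521,159.254) → (92.049,174.878) → (76.425,181.350) → (60.801,174.878) → (54.329,159.254) → (60.801,143.630) → (76.425,137.158) → (92.049,143.630) → (98.521,159.254). Closed: final G1 returns to the first vertex.

**Shape 2** — `<path>` regular polygon, stroke `#ff0000` → engrave (S319, F2787). Machine vertices: (267.800,39.716) → (250.977,19.723) → (242.074,44.289) → (267.800,39.716). Closed: final G1 returns to the first vertex.

**Shape 3** — `<polyline>` open polyline, stroke `#008000` → score (S534, F1618). Machine vertices: (192.111,147.905) → (210.498,131.801) → (119.546,173.921). Open path.

G21
G90
G0 X98.521 Y159.254
M3 S896
G1 X92.049 Y174.878 F1531
G1 X76.425 Y181.350
G1 X60.801 Y174.878
G1 X54.329 Y159.254
G1 X60.801 Y143.630
G1 X76.425 Y137.158
G1 X92.049 Y143.630
G1 X98.521 Y159.254
G0 X267.800 Y39.716
M3 S319
G1 X250.977 Y19.723 F2787
G1 X242.074 Y44.289
G1 X267.800 Y39.716
G0 X192.111 Y147.905
M3 S534
G1 X210.498 Y131.801 F1618
G1 X119.546 Y173.921
M5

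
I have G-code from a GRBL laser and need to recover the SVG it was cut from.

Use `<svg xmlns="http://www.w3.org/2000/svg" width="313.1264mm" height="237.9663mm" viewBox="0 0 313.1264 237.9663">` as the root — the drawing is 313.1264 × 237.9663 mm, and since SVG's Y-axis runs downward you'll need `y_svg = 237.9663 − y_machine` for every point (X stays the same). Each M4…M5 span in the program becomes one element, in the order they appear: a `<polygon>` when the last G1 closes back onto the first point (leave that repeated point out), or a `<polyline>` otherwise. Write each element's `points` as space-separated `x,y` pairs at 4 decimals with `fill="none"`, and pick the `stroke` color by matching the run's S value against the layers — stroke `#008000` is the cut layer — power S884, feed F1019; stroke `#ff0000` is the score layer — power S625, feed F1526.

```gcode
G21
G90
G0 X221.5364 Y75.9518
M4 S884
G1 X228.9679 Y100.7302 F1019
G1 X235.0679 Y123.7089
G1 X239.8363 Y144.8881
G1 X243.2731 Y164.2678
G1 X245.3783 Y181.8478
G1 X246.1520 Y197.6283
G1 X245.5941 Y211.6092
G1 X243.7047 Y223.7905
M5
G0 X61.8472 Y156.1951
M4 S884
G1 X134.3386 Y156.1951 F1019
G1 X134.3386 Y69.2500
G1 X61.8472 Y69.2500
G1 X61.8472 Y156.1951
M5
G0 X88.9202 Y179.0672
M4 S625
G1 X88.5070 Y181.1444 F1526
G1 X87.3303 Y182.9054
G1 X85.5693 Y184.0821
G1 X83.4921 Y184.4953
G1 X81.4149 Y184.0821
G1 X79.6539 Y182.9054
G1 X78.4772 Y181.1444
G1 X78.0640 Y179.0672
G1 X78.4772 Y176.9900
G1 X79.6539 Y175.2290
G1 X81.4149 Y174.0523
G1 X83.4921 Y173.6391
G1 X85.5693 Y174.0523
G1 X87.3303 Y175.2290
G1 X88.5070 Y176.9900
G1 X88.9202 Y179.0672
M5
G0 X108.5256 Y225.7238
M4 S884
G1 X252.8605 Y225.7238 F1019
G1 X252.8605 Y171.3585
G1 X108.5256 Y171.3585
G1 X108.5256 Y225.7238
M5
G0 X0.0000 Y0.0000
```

Each laser-on run becomes one SVG element. Flip Y back into SVG space with y_svg = 237.9663 − y_machine.

Run 1: power S884 maps to stroke `#008000` (cut). The run is open, so emit a `<polyline>` with points (Y-flipped): 221.5364,162.0145 228.9679,137.2361 235.0679,114.2574 239.8363,93.0782 243.2731,73.6985 245.3783,56.1185 246.1520,40.3380 245.5941,26.3571 243.7047,14.1758.

Run 2: S884 ⇒ cut layer `#008000`. The run returns to its start, so emit a `<polygon>` with points (Y-flipped): 61.8472,81.7712 134.3386,81.7712 134.3386,168.7163 61.8472,168.7163.

Run 3: S625 ⇒ score layer `#ff0000`. The run returns to its start, so emit a `<polygon>` with points (Y-flipped): 88.9202,58.8991 88.5070,56.8219 87.3303,55.0609 85.5693,53.8842 83.4921,53.4710 81.4149,53.8842 79.6539,55.0609 78.4772,56.8219 78.0640,58.8991 78.4772,60.9763 79.6539,62.7373 81.4149,63.9140 83.4921,64.3272 85.5693,63.9140 87.3303,62.7373 88.5070,60.9763.

Run 4: the run's S884 means `#008000` (cut). The run returns to its start, so emit a `<polygon>` with points (Y-flipped): 108.5256,12.2425 252.8605,12.2425 252.8605,66.6078 108.5256,66.6078.

<svg xmlns="http://www.w3.org/2000/svg" width="313.1264mm" height="237.9663mm" viewBox="0 0 313.1264 237.9663">
  <polyline points="221.5364,162.0145 228.9679,137.2361 235.0679,114.2574 239.8363,93.0782 243.2731,73.6985 245.3783,56.1185 246.1520,40.3380 245.5941,26.3571 243.7047,14.1758" fill="none" stroke="#008000"/>
  <polygon points="61.8472,81.7712 134.3386,81.7712 134.3386,168.7163 61.8472,168.7163" fill="none" stroke="#008000"/>
  <polygon points="88.9202,58.8991 88.5070,56.8219 87.3303,55.0609 85.5693,53.8842 83.4921,53.4710 81.4149,53.8842 79.6539,55.0609 78.4772,56.8219 78.0640,58.8991 78.4772,60.9763 79.6539,62.7373 81.4149,63.9140 83.4921,64.3272 85.5693,63.9140 87.3303,62.7373 88.5070,60.9763" fill="none" stroke="#ff0000"/>
  <polygon points="108.5256,12.2425 252.8605,12.2425 252.8605,66.6078 108.5256,66.6078" fill="none" stroke="#008000"/>
</svg>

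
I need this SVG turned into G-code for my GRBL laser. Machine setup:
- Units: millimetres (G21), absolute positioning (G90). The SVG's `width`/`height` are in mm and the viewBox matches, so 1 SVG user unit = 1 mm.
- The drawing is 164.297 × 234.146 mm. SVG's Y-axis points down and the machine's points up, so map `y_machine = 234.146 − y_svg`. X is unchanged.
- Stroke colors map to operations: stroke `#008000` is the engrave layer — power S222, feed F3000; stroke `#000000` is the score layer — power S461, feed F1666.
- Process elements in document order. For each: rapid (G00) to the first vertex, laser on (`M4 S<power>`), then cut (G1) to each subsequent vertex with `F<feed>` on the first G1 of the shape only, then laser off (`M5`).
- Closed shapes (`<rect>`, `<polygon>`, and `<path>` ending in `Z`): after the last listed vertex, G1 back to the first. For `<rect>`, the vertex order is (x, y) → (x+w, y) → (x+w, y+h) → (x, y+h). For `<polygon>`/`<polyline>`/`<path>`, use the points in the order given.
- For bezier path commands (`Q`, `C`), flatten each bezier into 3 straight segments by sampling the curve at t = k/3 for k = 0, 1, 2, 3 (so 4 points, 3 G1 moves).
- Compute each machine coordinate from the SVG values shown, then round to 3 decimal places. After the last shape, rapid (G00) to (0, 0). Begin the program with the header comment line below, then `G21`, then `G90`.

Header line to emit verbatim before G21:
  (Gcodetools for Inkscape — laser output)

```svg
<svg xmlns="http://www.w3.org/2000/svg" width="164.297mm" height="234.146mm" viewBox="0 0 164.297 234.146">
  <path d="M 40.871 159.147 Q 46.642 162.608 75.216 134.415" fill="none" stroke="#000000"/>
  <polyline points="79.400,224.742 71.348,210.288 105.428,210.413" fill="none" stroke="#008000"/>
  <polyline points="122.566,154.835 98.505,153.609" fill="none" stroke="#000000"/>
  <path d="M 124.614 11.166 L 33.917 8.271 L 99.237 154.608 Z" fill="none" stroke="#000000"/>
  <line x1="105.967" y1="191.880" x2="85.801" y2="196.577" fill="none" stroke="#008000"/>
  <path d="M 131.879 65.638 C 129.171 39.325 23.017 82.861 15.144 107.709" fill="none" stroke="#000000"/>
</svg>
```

viewBox `0 0 164.297 234.146` with mm width/height → 1 unit = 1 mm. Flip: y_m = 234.146 − y_svg.

**Shape 1** — `<path>` quadratic bezier, stroke `#000000` → score (S461, F1666). Control points (SVG): P0=(40.871,159.147), P1=(46.642,162.608), P2=(75.216,134.415); sampled at t=k/3. Machine vertices: (40.871,74.999) → (47.252,76.209) → (58.700,84.453) → (75.216,99.731). Open path.

**Shape 2** — `<polyline>` open polyline, stroke `#008000` → engrave (S222, F3000). Machine vertices: (79.400,9.404) → (71.348,23.858) → (105.428,23.733). Open path.

**Shape 3** — `<polyline>` line segment, stroke `#000000` → score (S461, F1666). Machine vertices: (122.566,79.311) → (98.505,80.537). Open path.

**Shape 4** — `<path>` closed polygon, stroke `#000000` → score (S461, F1666). Machine vertices: (124.614,222.980) → (33.917,225.875) → (99.237,79.538) → (124.614,222.980). Closed: final G1 returns to the first vertex.

**Shape 5** — `<line>` line segment, stroke `#008000` → engrave (S222, F3000). Machine vertices: (105.967,42.266) → (85.801,37.569). Open path.

**Shape 6** — `<path>` cubic bezier, stroke `#000000` → score (S461, F1666). Control points (SVG): P0=(131.879,65.638), P1=(129.171,39.325), P2=(23.017,82.861), P3=(15.144,107.709); sampled at t=k/3. Machine vertices: (131.879,168.508) → (102.160,174.817) → (48.306,154.235) → (15.144,126.437). Open path.

(Gcodetools for Inkscape — laser output)
G21
G90
G00 X40.871 Y74.999
M4 S461
G1 X47.252 Y76.209 F1666
G1 X58.700 Y84.453
G1 X75.216 Y99.731
M5
G00 X79.400 Y9.404
M4 S222
G1 X71.348 Y23.858 F3000
G1 X105.428 Y23.733
M5
G00 X122.566 Y79.311
M4 S461
G1 X98.505 Y80.537 F1666
M5
G00 X124.614 Y222.980
M4 S461
G1 X33.917 Y225.875 F1666
G1 X99.237 Y79.538
G1 X124.614 Y222.980
M5
G00 X105.967 Y42.266
M4 S222
G1 X85.801 Y37.569 F3000
M5
G00 X131.879 Y168.508
M4 S461
G1 X102.160 Y174.817 F1666
G1 X48.306 Y154.235
G1 X15.144 Y126.437
M5
G00 X0.000 Y0.000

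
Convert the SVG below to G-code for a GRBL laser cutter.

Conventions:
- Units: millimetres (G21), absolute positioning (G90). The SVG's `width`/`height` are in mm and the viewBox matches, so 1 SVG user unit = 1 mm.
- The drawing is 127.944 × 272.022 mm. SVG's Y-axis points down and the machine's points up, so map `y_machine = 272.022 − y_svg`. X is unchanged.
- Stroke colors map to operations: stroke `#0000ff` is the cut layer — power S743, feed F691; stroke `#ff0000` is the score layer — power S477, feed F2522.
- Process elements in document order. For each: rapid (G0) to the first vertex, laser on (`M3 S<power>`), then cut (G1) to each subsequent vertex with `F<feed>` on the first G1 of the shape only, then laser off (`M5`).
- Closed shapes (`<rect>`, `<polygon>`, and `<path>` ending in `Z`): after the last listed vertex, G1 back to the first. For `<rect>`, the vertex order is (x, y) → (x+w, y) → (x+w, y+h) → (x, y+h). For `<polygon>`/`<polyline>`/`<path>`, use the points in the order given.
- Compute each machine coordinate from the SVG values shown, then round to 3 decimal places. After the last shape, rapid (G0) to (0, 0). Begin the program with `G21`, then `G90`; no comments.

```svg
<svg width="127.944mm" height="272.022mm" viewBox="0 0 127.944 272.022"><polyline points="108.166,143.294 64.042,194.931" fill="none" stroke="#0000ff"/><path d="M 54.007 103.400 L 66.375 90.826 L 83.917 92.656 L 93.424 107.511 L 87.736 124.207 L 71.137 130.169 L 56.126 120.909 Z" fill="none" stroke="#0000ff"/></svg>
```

G21
G90
G0 X108.166 Y128.728
M3 S743
G1 X64.042 Y77.091 F691
M5
G0 X54.007 Y168.622
M3 S743
G1 X66.375 Y181.196 F691
G1 X83.917 Y179.366
G1 X93.424 Y164.511
G1 X87.736 Y147.815
G1 X71.137 Y141.853
G1 X56.126 Y151.113
G1 X54.007 Y168.622
M5
G0 X0.000 Y0.000

1 u = 1 mm; y_m = 272.022 − y.

[1] `<polyline>` line segment, #0000ff→cut S743 F691: (108.166,128.728) → (64.042,77.091)

[2] `<path>` regular polygon, #0000ff→cut S743 F691: (54.007,168.622) → (66.375,181.196) → (83.917,179.366) → (93.424,164.511) → (87.736,147.815) → (71.137,141.853) → (56.126,151.113) → (54.007,168.622) (closed)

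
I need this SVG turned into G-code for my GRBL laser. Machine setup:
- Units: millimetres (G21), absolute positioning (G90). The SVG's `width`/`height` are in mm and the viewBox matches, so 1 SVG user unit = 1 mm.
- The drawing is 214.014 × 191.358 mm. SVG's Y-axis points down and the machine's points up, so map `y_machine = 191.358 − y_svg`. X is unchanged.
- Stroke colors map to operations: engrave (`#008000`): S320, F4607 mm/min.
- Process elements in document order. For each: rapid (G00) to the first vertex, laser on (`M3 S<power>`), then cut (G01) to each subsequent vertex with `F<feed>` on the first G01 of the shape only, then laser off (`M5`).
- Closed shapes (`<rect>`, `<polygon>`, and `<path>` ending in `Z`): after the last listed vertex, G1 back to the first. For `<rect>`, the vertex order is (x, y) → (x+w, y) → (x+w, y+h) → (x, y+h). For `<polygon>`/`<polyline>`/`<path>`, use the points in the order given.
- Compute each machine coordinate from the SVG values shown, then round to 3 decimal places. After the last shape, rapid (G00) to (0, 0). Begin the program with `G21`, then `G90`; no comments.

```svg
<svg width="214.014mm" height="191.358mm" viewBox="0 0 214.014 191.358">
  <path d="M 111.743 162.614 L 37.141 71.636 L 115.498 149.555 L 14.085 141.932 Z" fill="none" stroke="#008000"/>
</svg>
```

Since the viewBox matches the mm dimensions, user units are millimetres directly. The only transform is the Y-flip y_m = 191.358 − y_svg.

Shape 1 is a closed polygon drawn with `<path>`. Its stroke #008000 means engrave at S320, F4607. After flipping Y the toolpath is (111.743,28.744) → (37.141,119.722) → (115.498,41.803) → (14.085,49.426) → (111.743,28.744), returning to the start.

G21
G90
G00 X111.743 Y28.744
M3 S320
G01 X37.141 Y119.722 F4607
G01 X115.498 Y41.803
G01 X14.085 Y49.426
G01 X111.743 Y28.744
M5
G00 X0.000 Y0.000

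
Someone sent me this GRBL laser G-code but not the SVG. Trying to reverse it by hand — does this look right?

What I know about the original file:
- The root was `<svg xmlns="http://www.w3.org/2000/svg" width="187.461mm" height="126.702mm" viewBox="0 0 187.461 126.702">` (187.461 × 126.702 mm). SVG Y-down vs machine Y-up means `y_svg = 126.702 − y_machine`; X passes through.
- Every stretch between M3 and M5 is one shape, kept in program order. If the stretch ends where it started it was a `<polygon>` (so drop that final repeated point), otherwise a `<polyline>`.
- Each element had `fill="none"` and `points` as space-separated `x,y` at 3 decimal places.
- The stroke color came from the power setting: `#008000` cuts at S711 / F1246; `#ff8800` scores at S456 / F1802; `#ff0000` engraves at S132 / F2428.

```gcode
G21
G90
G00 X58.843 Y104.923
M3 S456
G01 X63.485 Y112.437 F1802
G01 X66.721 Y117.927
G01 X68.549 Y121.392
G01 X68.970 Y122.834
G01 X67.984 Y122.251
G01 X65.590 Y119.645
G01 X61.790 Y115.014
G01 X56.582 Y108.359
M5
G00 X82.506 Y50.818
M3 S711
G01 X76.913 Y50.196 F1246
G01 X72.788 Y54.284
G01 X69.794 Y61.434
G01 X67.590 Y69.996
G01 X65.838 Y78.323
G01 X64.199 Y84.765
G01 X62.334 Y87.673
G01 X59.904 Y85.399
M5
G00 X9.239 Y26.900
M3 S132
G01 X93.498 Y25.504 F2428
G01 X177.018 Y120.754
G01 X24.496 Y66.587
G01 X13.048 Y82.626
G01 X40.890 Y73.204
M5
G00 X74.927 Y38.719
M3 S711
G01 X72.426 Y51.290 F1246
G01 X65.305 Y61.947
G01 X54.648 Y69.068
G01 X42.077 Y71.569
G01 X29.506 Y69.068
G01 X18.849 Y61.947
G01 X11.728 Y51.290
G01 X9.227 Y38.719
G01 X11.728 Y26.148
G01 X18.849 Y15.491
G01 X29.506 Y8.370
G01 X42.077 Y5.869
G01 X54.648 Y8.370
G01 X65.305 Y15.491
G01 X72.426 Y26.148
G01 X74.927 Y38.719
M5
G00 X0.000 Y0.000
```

Machine Y-up, SVG Y-down with viewBox height 126.702, so y_svg = 126.702 − y_machine; X carries over.

Run 1: S456 ⇒ score layer `#ff8800`. The run is open, so emit a `<polyline>` with points (Y-flipped): 58.843,21.779 63.485,14.265 66.721,8.775 68.549,5.310 68.970,3.868 67.984,4.451 65.590,7.057 61.790,11.688 56.582,18.343.

Run 2: the run's S711 means `#008000` (cut). The run is open, so emit a `<polyline>` with points (Y-flipped): 82.506,75.884 76.913,76.506 72.788,72.418 69.794,65.268 67.590,56.706 65.838,48.379 64.199,41.937 62.334,39.029 59.904,41.303.

Run 3: the run's S132 means `#ff0000` (engrave). The run is open, so emit a `<polyline>` with points (Y-flipped): 9.239,99.802 93.498,101.198 177.018,5.948 24.496,60.115 13.048,44.076 40.890,53.498.

Run 4: power S711 maps to stroke `#008000` (cut). The run returns to its start, so emit a `<polygon>` with points (Y-flipped): 74.927,87.983 72.426,75.412 65.305,64.755 54.648,57.634 42.077,55.133 29.506,57.634 18.849,64.755 11.728,75.412 9.227,87.983 11.728,100.554 18.849,111.211 29.506,118.332 42.077,120.833 54.648,118.332 65.305,111.211 72.426,100.554.

<svg xmlns="http://www.w3.org/2000/svg" width="187.461mm" height="126.702mm" viewBox="0 0 187.461 126.702">
  <polyline points="58.843,21.779 63.485,14.265 66.721,8.775 68.549,5.310 68.970,3.868 67.984,4.451 65.590,7.057 61.790,11.688 56.582,18.343" fill="none" stroke="#ff8800"/>
  <polyline points="82.506,75.884 76.913,76.506 72.788,72.418 69.794,65.268 67.590,56.706 65.838,48.379 64.199,41.937 62.334,39.029 59.904,41.303" fill="none" stroke="#008000"/>
  <polyline points="9.239,99.802 93.498,101.198 177.018,5.948 24.496,60.115 13.048,44.076 40.890,53.498" fill="none" stroke="#ff0000"/>
  <polygon points="74.927,87.983 72.426,75.412 65.305,64.755 54.648,57.634 42.077,55.133 29.506,57.634 18.849,64.755 11.728,75.412 9.227,87.983 11.728,100.554 18.849,111.211 29.506,118.332 42.077,120.833 54.648,118.332 65.305,111.211 72.426,100.554" fill="none" stroke="#008000"/>
</svg>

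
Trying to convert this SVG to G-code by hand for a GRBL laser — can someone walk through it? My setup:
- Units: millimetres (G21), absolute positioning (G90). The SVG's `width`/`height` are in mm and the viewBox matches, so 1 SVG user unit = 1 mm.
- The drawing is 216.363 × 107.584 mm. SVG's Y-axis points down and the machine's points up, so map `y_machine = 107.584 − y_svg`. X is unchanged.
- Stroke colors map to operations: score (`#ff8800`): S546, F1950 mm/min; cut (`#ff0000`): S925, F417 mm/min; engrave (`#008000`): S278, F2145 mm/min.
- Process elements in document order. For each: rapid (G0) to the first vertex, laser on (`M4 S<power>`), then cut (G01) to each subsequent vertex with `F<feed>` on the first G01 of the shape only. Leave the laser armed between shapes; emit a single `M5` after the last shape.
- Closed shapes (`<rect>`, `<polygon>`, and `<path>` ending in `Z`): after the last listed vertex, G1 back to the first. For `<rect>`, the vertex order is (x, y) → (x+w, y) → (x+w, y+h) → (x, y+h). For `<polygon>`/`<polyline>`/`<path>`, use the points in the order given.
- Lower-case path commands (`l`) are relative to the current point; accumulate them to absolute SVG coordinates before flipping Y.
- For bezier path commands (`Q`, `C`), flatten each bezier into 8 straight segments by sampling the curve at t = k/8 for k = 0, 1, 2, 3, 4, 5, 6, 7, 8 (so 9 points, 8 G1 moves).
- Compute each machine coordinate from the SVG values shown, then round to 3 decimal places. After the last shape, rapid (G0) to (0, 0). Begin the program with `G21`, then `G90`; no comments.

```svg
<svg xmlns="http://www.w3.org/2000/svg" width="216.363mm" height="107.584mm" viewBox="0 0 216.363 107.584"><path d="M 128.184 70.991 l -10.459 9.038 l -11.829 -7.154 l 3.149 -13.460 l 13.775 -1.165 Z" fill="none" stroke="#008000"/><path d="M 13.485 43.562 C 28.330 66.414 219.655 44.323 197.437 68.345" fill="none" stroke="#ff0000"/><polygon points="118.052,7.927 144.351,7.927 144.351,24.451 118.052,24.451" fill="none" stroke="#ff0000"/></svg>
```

viewBox `0 0 216.363 107.584` with mm width/height → 1 unit = 1 mm. Flip: y_m = 107.584 − y_svg.

**Shape 1** — `<path>` regular polygon, stroke `#008000` → engrave (S278, F2145). Machine vertices: (128.184,36.593) → (117.725,27.555) → (105.896,34.709) → (109.045,48.169) → (122.820,49.334) → (128.184,36.593). Closed: final G1 returns to the first vertex.

**Shape 2** — `<path>` cubic bezier, stroke `#ff0000` → cut (S925, F417). Control points (SVG): P0=(13.485,43.562), P1=(28.330,66.414), P2=(219.655,44.323), P3=(197.437,68.345); sampled at t=k/8. Machine vertices: (13.485,64.022) → (26.563,57.381) → (51.615,53.887) → (84.071,52.472) → (119.360,52.069) → (152.911,51.612) → (180.155,50.032) → (196.521,46.264) → (197.437,39.239). Open path.

**Shape 3** — `<polygon>` rectangle, stroke `#ff0000` → cut (S925, F417). Machine vertices: (118.052,99.657) → (144.351,99.657) → (144.351,83.133) → (118.052,83.133) → (118.052,99.657). Closed: final G1 returns to the first vertex.

G21
G90
G0 X128.184 Y36.593
M4 S278
G01 X117.725 Y27.555 F2145
G01 X105.896 Y34.709
G01 X109.045 Y48.169
G01 X122.820 Y49.334
G01 X128.184 Y36.593
G0 X13.485 Y64.022
M4 S925
G01 X26.563 Y57.381 F417
G01 X51.615 Y53.887
G01 X84.071 Y52.472
G01 X119.360 Y52.069
G01 X152.911 Y51.612
G01 X180.155 Y50.032
G01 X196.521 Y46.264
G01 X197.437 Y39.239
G0 X118.052 Y99.657
M4 S925
G01 X144.351 Y99.657 F417
G01 X144.351 Y83.133
G01 X118.052 Y83.133
G01 X118.052 Y99.657
M5
G0 X0.000 Y0.000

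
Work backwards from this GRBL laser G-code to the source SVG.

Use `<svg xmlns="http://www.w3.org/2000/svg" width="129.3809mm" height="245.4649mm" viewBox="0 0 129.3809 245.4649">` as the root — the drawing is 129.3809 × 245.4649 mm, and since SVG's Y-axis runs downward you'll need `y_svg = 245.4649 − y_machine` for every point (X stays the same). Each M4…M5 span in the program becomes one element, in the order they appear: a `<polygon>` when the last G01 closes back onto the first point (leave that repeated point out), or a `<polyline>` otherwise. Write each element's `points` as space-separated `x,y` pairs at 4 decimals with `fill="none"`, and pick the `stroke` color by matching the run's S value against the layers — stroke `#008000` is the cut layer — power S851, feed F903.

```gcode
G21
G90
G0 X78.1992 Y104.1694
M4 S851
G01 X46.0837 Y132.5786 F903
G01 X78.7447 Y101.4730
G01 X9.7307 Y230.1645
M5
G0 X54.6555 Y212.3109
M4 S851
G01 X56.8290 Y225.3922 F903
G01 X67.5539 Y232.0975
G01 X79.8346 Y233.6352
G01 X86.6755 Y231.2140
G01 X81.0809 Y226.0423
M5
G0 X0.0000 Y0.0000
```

y_svg = 245.4649 − y_m. Every run uses S851, so all elements get stroke `#008000` (cut).

[1] open run; points: 78.1992,141.2955 46.0837,112.8863 78.7447,143.9919 9.7307,15.3004

[2] open run; points: 54.6555,33.1540 56.8290,20.0727 67.5539,13.3674 79.8346,11.8297 86.6755,14.2509 81.0809,19.4226

<svg xmlns="http://www.w3.org/2000/svg" width="129.3809mm" height="245.4649mm" viewBox="0 0 129.3809 245.4649">
  <polyline points="78.1992,141.2955 46.0837,112.8863 78.7447,143.9919 9.7307,15.3004" fill="none" stroke="#008000"/>
  <polyline points="54.6555,33.1540 56.8290,20.0727 67.5539,13.3674 79.8346,11.8297 86.6755,14.2509 81.0809,19.4226" fill="none" stroke="#008000"/>
</svg>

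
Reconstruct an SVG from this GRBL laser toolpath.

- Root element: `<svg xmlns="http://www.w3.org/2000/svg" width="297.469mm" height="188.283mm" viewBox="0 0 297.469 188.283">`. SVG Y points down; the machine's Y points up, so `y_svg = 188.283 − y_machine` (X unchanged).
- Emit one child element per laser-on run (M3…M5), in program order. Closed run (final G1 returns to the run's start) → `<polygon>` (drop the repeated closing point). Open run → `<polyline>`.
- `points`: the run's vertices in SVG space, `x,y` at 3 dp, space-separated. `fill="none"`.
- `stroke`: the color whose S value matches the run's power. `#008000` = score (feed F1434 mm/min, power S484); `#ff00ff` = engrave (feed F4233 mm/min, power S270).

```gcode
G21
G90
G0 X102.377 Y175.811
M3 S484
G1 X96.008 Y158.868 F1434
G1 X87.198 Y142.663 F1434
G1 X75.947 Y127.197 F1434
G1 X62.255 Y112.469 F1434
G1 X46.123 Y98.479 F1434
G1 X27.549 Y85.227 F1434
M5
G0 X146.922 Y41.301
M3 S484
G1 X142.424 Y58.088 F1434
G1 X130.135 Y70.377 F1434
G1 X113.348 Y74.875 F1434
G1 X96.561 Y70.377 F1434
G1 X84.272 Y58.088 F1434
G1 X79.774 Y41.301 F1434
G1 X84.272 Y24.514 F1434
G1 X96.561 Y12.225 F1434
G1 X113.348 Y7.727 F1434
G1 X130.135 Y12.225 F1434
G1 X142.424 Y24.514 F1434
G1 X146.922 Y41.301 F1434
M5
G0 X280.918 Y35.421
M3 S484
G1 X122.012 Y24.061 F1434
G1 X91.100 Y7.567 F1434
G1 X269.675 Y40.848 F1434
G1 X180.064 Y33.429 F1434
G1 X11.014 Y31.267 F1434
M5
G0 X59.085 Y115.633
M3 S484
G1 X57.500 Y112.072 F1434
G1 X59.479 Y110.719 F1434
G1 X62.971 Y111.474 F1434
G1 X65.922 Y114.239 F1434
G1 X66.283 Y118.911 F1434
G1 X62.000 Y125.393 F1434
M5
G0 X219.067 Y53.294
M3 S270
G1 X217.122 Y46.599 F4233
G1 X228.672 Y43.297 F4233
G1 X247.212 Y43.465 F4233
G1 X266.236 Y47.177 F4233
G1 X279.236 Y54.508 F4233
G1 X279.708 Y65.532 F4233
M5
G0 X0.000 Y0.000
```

Machine Y-up, SVG Y-down with viewBox height 188.283, so y_svg = 188.283 − y_machine; X carries over.

Run 1: S484 ⇒ score layer `#008000`. The run is open, so emit a `<polyline>` with points (Y-flipped): 102.377,12.472 96.008,29.415 87.198,45.620 75.947,61.086 62.255,75.814 46.123,89.804 27.549,103.056.

Run 2: S484 ⇒ score layer `#008000`. The run returns to its start, so emit a `<polygon>` with points (Y-flipped): 146.922,146.982 142.424,130.195 130.135,117.906 113.348,113.408 96.561,117.906 84.272,130.195 79.774,146.982 84.272,163.769 96.561,176.058 113.348,180.556 130.135,176.058 142.424,163.769.

Run 3: power S484 maps to stroke `#008000` (score). The run is open, so emit a `<polyline>` with points (Y-flipped): 280.918,152.862 122.012,164.222 91.100,180.716 269.675,147.435 180.064,154.854 11.014,157.016.

Run 4: power S484 maps to stroke `#008000` (score). The run is open, so emit a `<polyline>` with points (Y-flipped): 59.085,72.650 57.500,76.211 59.479,77.564 62.971,76.809 65.922,74.044 66.283,69.372 62.000,62.890.

Run 5: power S270 maps to stroke `#ff00ff` (engrave). The run is open, so emit a `<polyline>` with points (Y-flipped): 219.067,134.989 217.122,141.684 228.672,144.986 247.212,144.818 266.236,141.106 279.236,133.775 279.708,122.751.

<svg xmlns="http://www.w3.org/2000/svg" width="297.469mm" height="188.283mm" viewBox="0 0 297.469 188.283">
  <polyline points="102.377,12.472 96.008,29.415 87.198,45.620 75.947,61.086 62.255,75.814 46.123,89.804 27.549,103.056" fill="none" stroke="#008000"/>
  <polygon points="146.922,146.982 142.424,130.195 130.135,117.906 113.348,113.408 96.561,117.906 84.272,130.195 79.774,146.982 84.272,163.769 96.561,176.058 113.348,180.556 130.135,176.058 142.424,163.769" fill="none" stroke="#008000"/>
  <polyline points="280.918,152.862 122.012,164.222 91.100,180.716 269.675,147.435 180.064,154.854 11.014,157.016" fill="none" stroke="#008000"/>
  <polyline points="59.085,72.650 57.500,76.211 59.479,77.564 62.971,76.809 65.922,74.044 66.283,69.372 62.000,62.890" fill="none" stroke="#008000"/>
  <polyline points="219.067,134.989 217.122,141.684 228.672,144.986 247.212,144.818 266.236,141.106 279.236,133.775 279.708,122.751" fill="none" stroke="#ff00ff"/>
</svg>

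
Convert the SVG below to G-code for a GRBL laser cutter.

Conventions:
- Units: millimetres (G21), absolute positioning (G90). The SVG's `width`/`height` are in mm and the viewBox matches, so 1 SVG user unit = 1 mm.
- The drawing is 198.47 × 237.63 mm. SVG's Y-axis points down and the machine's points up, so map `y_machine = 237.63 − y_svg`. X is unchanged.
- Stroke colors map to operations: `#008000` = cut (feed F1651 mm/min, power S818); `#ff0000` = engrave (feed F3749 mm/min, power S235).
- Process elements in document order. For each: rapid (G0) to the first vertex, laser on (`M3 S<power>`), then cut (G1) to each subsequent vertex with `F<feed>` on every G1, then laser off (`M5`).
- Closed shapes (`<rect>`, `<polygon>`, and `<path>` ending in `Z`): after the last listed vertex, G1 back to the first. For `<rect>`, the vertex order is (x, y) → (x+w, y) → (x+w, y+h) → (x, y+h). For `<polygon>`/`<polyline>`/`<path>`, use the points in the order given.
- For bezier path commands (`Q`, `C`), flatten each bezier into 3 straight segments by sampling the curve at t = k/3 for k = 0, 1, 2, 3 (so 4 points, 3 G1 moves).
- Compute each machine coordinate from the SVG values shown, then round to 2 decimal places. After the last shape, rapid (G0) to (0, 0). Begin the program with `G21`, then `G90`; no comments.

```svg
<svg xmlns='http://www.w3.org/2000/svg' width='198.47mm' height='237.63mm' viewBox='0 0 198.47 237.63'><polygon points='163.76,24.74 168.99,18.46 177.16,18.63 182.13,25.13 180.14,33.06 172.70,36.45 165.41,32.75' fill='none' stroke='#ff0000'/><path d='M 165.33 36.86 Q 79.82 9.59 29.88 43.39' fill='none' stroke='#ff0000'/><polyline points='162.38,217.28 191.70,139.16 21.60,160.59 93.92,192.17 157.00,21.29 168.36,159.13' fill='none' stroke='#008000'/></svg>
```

1 u = 1 mm; y_m = 237.63 − y.

[1] `<polygon>` regular polygon, #ff0000→engrave S235 F3749: (163.76,212.89) → (168.99,219.17) → (177.16,219.00) → (182.13,212.50) → (180.14,204.57) → (172.70,201.18) → (165.41,204.88) → (163.76,212.89) (closed)

[2] `<path>` quadratic bezier, #ff0000→engrave S235 F3749: (165.33,200.77) → (112.28,212.16) → (67.13,209.99) → (29.88,194.24)

[3] `<polyline>` open polyline, #008000→cut S818 F1651: (162.38,20.35) → (191.70,98.47) → (21.60,77.04) → (93.92,45.46) → (157.00,216.34) → (168.36,78.50)

G21
G90
G0 X163.76 Y212.89
M3 S235
G1 X168.99 Y219.17 F3749
G1 X177.16 Y219.00 F3749
G1 X182.13 Y212.50 F3749
G1 X180.14 Y204.57 F3749
G1 X172.70 Y201.18 F3749
G1 X165.41 Y204.88 F3749
G1 X163.76 Y212.89 F3749
M5
G0 X165.33 Y200.77
M3 S235
G1 X112.28 Y212.16 F3749
G1 X67.13 Y209.99 F3749
G1 X29.88 Y194.24 F3749
M5
G0 X162.38 Y20.35
M3 S818
G1 X191.70 Y98.47 F1651
G1 X21.60 Y77.04 F1651
G1 X93.92 Y45.46 F1651
G1 X157.00 Y216.34 F1651
G1 X168.36 Y78.50 F1651
M5
G0 X0.00 Y0.00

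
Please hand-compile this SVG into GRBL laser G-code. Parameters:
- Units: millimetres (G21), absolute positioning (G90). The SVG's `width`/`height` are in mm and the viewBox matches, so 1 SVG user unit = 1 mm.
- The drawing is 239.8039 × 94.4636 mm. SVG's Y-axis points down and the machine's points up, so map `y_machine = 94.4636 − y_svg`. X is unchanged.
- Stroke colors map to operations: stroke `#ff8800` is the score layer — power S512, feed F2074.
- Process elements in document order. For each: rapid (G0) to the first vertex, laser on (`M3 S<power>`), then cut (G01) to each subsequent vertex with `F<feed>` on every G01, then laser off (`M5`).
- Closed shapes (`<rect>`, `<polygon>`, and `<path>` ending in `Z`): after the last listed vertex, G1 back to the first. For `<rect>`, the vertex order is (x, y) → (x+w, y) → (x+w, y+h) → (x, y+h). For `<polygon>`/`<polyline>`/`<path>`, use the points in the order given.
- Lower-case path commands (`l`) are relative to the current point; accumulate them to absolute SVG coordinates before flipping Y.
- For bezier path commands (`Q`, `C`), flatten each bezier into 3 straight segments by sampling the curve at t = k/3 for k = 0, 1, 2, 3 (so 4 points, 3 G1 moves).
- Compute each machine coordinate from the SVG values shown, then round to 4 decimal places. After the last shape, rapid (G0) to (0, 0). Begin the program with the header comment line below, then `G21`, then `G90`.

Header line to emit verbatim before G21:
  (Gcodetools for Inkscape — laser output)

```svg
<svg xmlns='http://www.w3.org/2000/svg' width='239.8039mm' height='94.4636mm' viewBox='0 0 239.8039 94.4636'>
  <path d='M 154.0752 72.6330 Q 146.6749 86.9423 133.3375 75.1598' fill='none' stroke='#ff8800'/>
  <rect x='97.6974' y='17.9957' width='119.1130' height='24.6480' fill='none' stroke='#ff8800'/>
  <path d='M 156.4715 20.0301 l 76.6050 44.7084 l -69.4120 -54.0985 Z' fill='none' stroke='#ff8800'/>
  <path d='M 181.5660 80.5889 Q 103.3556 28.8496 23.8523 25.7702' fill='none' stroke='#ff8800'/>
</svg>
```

Since the viewBox matches the mm dimensions, user units are millimetres directly. The only transform is the Y-flip y_m = 94.4636 − y_svg.

Shape 1 is a quadratic bezier drawn with `<path>`. Its stroke #ff8800 means score at S512, F2074. After flipping Y the toolpath is (154.0752,21.8306) → (148.4820,15.1902) → (141.5694,14.3479) → (133.3375,19.3038).

Shape 2 is a rectangle drawn with `<rect>`. Its stroke #ff8800 means score at S512, F2074. After flipping Y the toolpath is (97.6974,76.4679) → (216.8104,76.4679) → (216.8104,51.8199) → (97.6974,51.8199) → (97.6974,76.4679), returning to the start.

Shape 3 is a closed polygon drawn with `<path>`. Its stroke #ff8800 means score at S512, F2074. After flipping Y the toolpath is (156.4715,74.4335) → (233.0765,29.7251) → (163.6645,83.8236) → (156.4715,74.4335), returning to the start.

Shape 4 is a quadratic bezier drawn with `<path>`. Its stroke #ff8800 means score at S512, F2074. After flipping Y the toolpath is (181.5660,13.8747) → (129.2821,42.9609) → (76.7108,61.2338) → (23.8523,68.6934).

(Gcodetools for Inkscape — laser output)
G21
G90
G0 X154.0752 Y21.8306
M3 S512
G01 X148.4820 Y15.1902 F2074
G01 X141.5694 Y14.3479 F2074
G01 X133.3375 Y19.3038 F2074
M5
G0 X97.6974 Y76.4679
M3 S512
G01 X216.8104 Y76.4679 F2074
G01 X216.8104 Y51.8199 F2074
G01 X97.6974 Y51.8199 F2074
G01 X97.6974 Y76.4679 F2074
M5
G0 X156.4715 Y74.4335
M3 S512
G01 X233.0765 Y29.7251 F2074
G01 X163.6645 Y83.8236 F2074
G01 X156.4715 Y74.4335 F2074
M5
G0 X181.5660 Y13.8747
M3 S512
G01 X129.2821 Y42.9609 F2074
G01 X76.7108 Y61.2338 F2074
G01 X23.8523 Y68.6934 F2074
M5
G0 X0.0000 Y0.0000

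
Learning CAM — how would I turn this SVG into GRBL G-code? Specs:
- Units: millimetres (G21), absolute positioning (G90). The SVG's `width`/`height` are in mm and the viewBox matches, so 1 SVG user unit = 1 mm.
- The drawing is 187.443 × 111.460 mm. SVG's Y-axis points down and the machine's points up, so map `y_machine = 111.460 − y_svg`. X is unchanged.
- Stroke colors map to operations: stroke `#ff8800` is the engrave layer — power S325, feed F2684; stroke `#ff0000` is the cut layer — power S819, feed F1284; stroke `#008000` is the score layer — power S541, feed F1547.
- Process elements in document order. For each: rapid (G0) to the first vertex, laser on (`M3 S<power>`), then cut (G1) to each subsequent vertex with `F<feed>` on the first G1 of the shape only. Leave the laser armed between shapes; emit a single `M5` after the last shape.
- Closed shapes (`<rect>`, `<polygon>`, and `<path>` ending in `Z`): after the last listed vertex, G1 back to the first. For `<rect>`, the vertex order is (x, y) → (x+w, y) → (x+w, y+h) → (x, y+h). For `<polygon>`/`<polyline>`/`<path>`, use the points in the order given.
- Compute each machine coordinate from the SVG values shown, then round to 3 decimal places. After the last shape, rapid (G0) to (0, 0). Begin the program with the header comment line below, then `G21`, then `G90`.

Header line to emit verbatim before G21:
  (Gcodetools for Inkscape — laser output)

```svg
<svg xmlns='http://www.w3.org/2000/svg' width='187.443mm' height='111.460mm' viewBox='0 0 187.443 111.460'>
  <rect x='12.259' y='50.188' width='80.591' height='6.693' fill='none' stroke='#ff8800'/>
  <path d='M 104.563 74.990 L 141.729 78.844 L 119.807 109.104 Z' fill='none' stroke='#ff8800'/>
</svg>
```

viewBox `0 0 187.443 111.460` with mm width/height → 1 unit = 1 mm. Flip: y_m = 111.460 − y_svg.

**Shape 1** — `<rect>` rectangle, stroke `#ff8800` → engrave (S325, F2684). Machine vertices: (12.259,61.272) → (92.850,61.272) → (92.850,54.579) → (12.259,54.579) → (12.259,61.272). Closed: final G1 returns to the first vertex.

**Shape 2** — `<path>` regular polygon, stroke `#ff8800` → engrave (S325, F2684). Machine vertices: (104.563,36.470) → (141.729,32.616) → (119.807,2.356) → (104.563,36.470). Closed: final G1 returns to the first vertex.

(Gcodetools for Inkscape — laser output)
G21
G90
G0 X12.259 Y61.272
M3 S325
G1 X92.850 Y61.272 F2684
G1 X92.850 Y54.579
G1 X12.259 Y54.579
G1 X12.259 Y61.272
G0 X104.563 Y36.470
M3 S325
G1 X141.729 Y32.616 F2684
G1 X119.807 Y2.356
G1 X104.563 Y36.470
M5
G0 X0.000 Y0.000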